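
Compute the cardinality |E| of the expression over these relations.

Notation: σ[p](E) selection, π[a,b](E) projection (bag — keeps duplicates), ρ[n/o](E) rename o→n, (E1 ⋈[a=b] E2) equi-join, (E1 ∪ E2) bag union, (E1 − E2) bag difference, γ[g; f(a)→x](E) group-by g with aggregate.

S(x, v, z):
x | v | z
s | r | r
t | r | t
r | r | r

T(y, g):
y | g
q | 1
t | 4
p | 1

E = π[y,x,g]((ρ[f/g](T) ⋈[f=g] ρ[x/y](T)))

Per-node cardinality:
  T → 3
  ρ[f/g](T) → 3
  T → 3
  ρ[x/y](T) → 3
  (ρ[f/g](T) ⋈[f=g] ρ[x/y](T)) → 5
  π[y,x,g]((ρ[f/g](T) ⋈[f=g] ρ[x/y](T))) → 5

|E| = 5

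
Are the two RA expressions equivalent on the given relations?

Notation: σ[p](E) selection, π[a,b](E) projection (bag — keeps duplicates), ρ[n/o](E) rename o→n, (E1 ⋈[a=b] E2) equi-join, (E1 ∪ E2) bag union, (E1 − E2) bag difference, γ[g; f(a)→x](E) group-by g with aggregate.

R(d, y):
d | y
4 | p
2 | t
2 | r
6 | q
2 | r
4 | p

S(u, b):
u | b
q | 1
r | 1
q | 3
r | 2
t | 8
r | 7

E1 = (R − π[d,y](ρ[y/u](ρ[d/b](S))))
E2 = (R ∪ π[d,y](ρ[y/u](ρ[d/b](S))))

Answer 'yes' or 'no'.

E1 per-node cardinality:
  R → 6
  S → 6
  ρ[d/b](S) → 6
  ρ[y/u](ρ[d/b](S)) → 6
  π[d,y](ρ[y/u](ρ[d/b](S))) → 6
  (R − π[d,y](ρ[y/u](ρ[d/b](S)))) → 5
E2 per-node cardinality:
  R → 6
  S → 6
  ρ[d/b](S) → 6
  ρ[y/u](ρ[d/b](S)) → 6
  π[d,y](ρ[y/u](ρ[d/b](S))) → 6
  (R ∪ π[d,y](ρ[y/u](ρ[d/b](S)))) → 12

E1 result:
d | y
2 | r
2 | t
4 | p
4 | p
6 | q
E2 result:
d | y
1 | q
1 | r
2 | r
2 | r
2 | r
2 | t
3 | q
4 | p
4 | p
6 | q
7 | r
8 | t
Witness: (3, 'q') appears 0× in E1 but 1× in E2.

no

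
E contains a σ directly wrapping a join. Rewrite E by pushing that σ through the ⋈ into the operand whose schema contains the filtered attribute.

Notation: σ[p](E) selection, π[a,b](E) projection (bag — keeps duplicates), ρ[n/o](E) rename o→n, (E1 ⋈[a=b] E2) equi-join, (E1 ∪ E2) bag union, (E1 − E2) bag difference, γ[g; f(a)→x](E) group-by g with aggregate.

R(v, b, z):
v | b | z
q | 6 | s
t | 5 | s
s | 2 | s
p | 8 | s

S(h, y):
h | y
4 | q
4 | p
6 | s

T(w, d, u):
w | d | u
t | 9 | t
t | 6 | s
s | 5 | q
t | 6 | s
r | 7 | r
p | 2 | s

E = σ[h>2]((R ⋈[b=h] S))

σ filters on h, owned by the right side.
E' = (R ⋈[b=h] σ[h>2](S))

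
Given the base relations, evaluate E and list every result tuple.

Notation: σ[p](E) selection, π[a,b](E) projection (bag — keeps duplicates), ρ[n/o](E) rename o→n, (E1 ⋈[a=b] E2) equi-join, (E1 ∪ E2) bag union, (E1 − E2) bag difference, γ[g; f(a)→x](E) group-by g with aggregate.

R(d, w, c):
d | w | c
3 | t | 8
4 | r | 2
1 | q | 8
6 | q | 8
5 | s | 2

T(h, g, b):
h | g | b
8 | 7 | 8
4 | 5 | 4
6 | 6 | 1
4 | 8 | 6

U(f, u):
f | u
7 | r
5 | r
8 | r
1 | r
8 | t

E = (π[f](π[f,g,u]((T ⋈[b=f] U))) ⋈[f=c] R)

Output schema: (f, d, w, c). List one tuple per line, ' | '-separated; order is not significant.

Per-node cardinality:
  T → 4
  U → 5
  (T ⋈[b=f] U) → 3
  π[f,g,u]((T ⋈[b=f] U)) → 3
  π[f](π[f,g,u]((T ⋈[b=f] U))) → 3
  R → 5
  (π[f](π[f,g,u]((T ⋈[b=f] U))) ⋈[f=c] R) → 6

== RESULT ==
f | d | w | c
8 | 1 | q | 8
8 | 1 | q | 8
8 | 3 | t | 8
8 | 3 | t | 8
8 | 6 | q | 8
8 | 6 | q | 8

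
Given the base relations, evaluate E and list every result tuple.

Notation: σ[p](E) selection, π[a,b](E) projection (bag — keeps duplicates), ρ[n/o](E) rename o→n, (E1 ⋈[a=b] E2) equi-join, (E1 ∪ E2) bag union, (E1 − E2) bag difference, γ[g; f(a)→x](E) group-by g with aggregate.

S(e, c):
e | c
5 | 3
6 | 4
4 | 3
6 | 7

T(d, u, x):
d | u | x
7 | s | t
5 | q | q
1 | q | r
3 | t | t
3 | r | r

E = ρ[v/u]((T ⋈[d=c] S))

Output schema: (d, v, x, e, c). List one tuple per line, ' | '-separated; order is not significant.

Subexpression sizes:
  T → 5
  S → 4
  (T ⋈[d=c] S) → 5
  ρ[v/u]((T ⋈[d=c] S)) → 5

== RESULT ==
d | v | x | e | c
3 | r | r | 4 | 3
3 | r | r | 5 | 3
3 | t | t | 4 | 3
3 | t | t | 5 | 3
7 | s | t | 6 | 7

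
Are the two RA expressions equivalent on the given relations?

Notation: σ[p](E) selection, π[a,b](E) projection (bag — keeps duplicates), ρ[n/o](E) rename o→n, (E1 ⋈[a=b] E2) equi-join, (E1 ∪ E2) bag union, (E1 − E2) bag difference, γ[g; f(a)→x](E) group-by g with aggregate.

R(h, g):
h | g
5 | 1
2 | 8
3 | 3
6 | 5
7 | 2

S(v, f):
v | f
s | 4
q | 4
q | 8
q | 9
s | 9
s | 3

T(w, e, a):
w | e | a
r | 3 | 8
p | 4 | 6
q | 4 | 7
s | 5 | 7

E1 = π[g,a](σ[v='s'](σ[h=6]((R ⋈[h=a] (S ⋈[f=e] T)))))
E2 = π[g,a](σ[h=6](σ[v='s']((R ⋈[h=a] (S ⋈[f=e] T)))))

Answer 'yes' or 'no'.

E1 row counts bottom-up:
  R → 5
  S → 6
  T → 4
  (S ⋈[f=e] T) → 5
  (R ⋈[h=a] (S ⋈[f=e] T)) → 4
  σ[h=6]((R ⋈[h=a] (S ⋈[f=e] T))) → 2
  σ[v='s'](σ[h=6]((R ⋈[h=a] (S ⋈[f=e] T)))) → 1
  π[g,a](σ[v='s'](σ[h=6]((R ⋈[h=a] (S ⋈[f=e] T))))) → 1
E2 row counts bottom-up:
  R → 5
  S → 6
  T → 4
  (S ⋈[f=e] T) → 5
  (R ⋈[h=a] (S ⋈[f=e] T)) → 4
  σ[v='s']((R ⋈[h=a] (S ⋈[f=e] T))) → 2
  σ[h=6](σ[v='s']((R ⋈[h=a] (S ⋈[f=e] T)))) → 1
  π[g,a](σ[h=6](σ[v='s']((R ⋈[h=a] (S ⋈[f=e] T))))) → 1

E1 and E2 produce the same multiset:
g | a
5 | 6

yes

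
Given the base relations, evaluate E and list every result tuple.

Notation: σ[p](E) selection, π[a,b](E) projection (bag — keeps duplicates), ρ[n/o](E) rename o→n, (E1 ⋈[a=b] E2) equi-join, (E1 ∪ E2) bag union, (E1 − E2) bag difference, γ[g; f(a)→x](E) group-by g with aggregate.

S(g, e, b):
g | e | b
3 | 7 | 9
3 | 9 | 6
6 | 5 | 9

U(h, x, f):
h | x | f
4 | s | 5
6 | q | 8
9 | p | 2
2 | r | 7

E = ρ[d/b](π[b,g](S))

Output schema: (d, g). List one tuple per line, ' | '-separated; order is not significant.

Row counts bottom-up:
  S → 3
  π[b,g](S) → 3
  ρ[d/b](π[b,g](S)) → 3

== RESULT ==
d | g
6 | 3
9 | 3
9 | 6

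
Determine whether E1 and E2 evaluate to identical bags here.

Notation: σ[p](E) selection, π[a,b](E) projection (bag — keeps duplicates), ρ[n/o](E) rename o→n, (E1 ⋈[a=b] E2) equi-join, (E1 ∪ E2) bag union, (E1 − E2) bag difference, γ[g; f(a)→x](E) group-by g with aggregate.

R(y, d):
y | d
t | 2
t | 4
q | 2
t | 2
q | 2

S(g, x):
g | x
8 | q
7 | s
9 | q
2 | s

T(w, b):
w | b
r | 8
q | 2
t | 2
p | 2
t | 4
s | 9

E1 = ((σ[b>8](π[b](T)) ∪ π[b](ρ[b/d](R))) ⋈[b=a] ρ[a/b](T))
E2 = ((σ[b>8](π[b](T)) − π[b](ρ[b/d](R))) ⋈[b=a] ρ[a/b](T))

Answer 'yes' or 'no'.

E1 stepwise |·|:
  T → 6
  π[b](T) → 6
  σ[b>8](π[b](T)) → 1
  R → 5
  ρ[b/d](R) → 5
  π[b](ρ[b/d](R)) → 5
  (σ[b>8](π[b](T)) ∪ π[b](ρ[b/d](R))) → 6
  T → 6
  ρ[a/b](T) → 6
  ((σ[b>8](π[b](T)) ∪ π[b](ρ[b/d](R))) ⋈[b=a] ρ[a/b](T)) → 14
E2 stepwise |·|:
  T → 6
  π[b](T) → 6
  σ[b>8](π[b](T)) → 1
  R → 5
  ρ[b/d](R) → 5
  π[b](ρ[b/d](R)) → 5
  (σ[b>8](π[b](T)) − π[b](ρ[b/d](R))) → 1
  T → 6
  ρ[a/b](T) → 6
  ((σ[b>8](π[b](T)) − π[b](ρ[b/d](R))) ⋈[b=a] ρ[a/b](T)) → 1

E1 result:
b | w | a
2 | p | 2
2 | p | 2
2 | p | 2
2 | p | 2
2 | q | 2
2 | q | 2
2 | q | 2
2 | q | 2
2 | t | 2
2 | t | 2
2 | t | 2
2 | t | 2
4 | t | 4
9 | s | 9
E2 result:
b | w | a
9 | s | 9
Witness: (2, 't', 2) appears 4× in E1 but 0× in E2.

no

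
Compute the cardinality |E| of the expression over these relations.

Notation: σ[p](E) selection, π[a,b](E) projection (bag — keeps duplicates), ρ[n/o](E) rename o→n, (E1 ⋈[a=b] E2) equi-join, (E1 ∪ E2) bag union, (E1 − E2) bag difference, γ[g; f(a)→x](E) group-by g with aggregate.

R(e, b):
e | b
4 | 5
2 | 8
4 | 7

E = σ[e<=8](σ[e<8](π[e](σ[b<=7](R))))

Stepwise |·|:
  R → 3
  σ[b<=7](R) → 2
  π[e](σ[b<=7](R)) → 2
  σ[e<8](π[e](σ[b<=7](R))) → 2
  σ[e<=8](σ[e<8](π[e](σ[b<=7](R)))) → 2

|E| = 2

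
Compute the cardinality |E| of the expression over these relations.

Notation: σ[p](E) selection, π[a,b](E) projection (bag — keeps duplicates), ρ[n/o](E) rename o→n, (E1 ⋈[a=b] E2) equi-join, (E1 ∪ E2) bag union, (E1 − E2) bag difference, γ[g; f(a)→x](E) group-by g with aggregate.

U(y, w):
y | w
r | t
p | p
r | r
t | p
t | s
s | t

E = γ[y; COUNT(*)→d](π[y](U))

Subexpression sizes:
  U → 6
  π[y](U) → 6
  γ[y; COUNT(*)→d](π[y](U)) → 4

|E| = 4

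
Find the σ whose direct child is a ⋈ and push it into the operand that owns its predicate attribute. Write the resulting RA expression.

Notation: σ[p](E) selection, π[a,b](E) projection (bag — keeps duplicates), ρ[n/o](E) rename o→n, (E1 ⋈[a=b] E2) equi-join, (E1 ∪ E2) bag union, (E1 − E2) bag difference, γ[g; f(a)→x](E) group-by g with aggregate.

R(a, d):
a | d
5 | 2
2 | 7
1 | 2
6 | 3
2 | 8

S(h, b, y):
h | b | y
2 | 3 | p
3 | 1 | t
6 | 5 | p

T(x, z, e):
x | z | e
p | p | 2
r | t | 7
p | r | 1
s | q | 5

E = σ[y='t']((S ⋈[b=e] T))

σ filters on y, owned by the left side.
E' = (σ[y='t'](S) ⋈[b=e] T)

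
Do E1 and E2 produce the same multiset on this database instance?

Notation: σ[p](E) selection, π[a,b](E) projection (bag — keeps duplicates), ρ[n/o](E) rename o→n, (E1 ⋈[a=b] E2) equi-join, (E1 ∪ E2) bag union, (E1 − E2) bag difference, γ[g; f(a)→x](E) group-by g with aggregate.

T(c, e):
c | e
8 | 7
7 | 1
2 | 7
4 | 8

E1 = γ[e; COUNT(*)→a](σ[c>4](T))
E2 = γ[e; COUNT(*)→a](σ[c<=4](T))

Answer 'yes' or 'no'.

E1 subexpression sizes:
  T → 4
  σ[c>4](T) → 2
  γ[e; COUNT(*)→a](σ[c>4](T)) → 2
E2 subexpression sizes:
  T → 4
  σ[c<=4](T) → 2
  γ[e; COUNT(*)→a](σ[c<=4](T)) → 2

E1 result:
e | a
1 | 1
7 | 1
E2 result:
e | a
7 | 1
8 | 1
Witness: (1, 1) appears 1× in E1 but 0× in E2.

no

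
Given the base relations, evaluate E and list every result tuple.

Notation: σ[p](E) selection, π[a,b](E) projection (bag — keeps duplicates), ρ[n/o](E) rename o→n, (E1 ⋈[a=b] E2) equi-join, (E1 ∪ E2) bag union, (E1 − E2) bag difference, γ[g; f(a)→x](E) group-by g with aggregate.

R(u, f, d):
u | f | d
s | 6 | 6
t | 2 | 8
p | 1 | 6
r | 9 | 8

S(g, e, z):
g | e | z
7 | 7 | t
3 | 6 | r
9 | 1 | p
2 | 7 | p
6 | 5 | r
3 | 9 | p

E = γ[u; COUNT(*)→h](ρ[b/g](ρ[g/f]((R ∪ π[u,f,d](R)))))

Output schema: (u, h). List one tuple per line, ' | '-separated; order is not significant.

Per-node cardinality:
  R → 4
  R → 4
  π[u,f,d](R) → 4
  (R ∪ π[u,f,d](R)) → 8
  ρ[g/f]((R ∪ π[u,f,d](R))) → 8
  ρ[b/g](ρ[g/f]((R ∪ π[u,f,d](R)))) → 8
  γ[u; COUNT(*)→h](ρ[b/g](ρ[g/f]((R ∪ π[u,f,d](R))))) → 4

== RESULT ==
u | h
p | 2
r | 2
s | 2
t | 2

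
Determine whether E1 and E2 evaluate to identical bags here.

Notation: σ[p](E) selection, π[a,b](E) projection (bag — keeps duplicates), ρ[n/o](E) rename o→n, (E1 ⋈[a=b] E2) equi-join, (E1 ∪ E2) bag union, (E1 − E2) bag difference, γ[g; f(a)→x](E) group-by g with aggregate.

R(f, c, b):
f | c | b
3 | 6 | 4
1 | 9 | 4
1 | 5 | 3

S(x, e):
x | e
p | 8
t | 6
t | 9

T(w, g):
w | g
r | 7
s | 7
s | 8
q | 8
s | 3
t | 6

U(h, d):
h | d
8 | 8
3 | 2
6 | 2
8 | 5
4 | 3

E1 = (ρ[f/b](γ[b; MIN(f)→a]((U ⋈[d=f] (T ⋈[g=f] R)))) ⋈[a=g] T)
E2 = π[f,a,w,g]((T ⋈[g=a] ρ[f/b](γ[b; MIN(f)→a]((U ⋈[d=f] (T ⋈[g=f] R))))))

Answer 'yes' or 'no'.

E1 per-node cardinality:
  U → 5
  T → 6
  R → 3
  (T ⋈[g=f] R) → 1
  (U ⋈[d=f] (T ⋈[g=f] R)) → 1
  γ[b; MIN(f)→a]((U ⋈[d=f] (T ⋈[g=f] R))) → 1
  ρ[f/b](γ[b; MIN(f)→a]((U ⋈[d=f] (T ⋈[g=f] R)))) → 1
  T → 6
  (ρ[f/b](γ[b; MIN(f)→a]((U ⋈[d=f] (T ⋈[g=f] R)))) ⋈[a=g] T) → 1
E2 per-node cardinality:
  T → 6
  U → 5
  T → 6
  R → 3
  (T ⋈[g=f] R) → 1
  (U ⋈[d=f] (T ⋈[g=f] R)) → 1
  γ[b; MIN(f)→a]((U ⋈[d=f] (T ⋈[g=f] R))) → 1
  ρ[f/b](γ[b; MIN(f)→a]((U ⋈[d=f] (T ⋈[g=f] R)))) → 1
  (T ⋈[g=a] ρ[f/b](γ[b; MIN(f)→a]((U ⋈[d=f] (T ⋈[g=f] R))))) → 1
  π[f,a,w,g]((T ⋈[g=a] ρ[f/b](γ[b; MIN(f)→a]((U ⋈[d=f] (T ⋈[g=f] R)))))) → 1

E1 and E2 produce the same multiset:
f | a | w | g
4 | 3 | s | 3

yes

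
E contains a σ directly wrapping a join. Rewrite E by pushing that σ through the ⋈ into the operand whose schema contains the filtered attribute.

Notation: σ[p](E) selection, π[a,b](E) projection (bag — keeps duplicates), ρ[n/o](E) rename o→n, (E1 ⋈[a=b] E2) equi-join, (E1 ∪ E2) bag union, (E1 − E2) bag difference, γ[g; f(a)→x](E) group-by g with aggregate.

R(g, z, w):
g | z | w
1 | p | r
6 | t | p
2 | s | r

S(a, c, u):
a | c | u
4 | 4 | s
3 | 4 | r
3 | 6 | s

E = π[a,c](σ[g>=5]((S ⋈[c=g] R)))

σ filters on g, owned by the right side.
E' = π[a,c]((S ⋈[c=g] σ[g>=5](R)))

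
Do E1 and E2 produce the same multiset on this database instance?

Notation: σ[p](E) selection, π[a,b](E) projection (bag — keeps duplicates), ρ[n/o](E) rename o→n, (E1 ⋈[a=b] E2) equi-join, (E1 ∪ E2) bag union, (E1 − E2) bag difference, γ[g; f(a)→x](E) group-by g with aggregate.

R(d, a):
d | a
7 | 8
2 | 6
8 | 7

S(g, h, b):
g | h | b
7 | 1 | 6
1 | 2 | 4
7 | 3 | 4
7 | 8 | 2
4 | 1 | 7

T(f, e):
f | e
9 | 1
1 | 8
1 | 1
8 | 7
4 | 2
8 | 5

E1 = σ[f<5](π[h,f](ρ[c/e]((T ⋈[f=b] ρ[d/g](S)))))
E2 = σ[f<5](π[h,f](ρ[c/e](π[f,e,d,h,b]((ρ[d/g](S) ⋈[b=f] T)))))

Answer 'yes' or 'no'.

E1 subexpression sizes:
  T → 6
  S → 5
  ρ[d/g](S) → 5
  (T ⋈[f=b] ρ[d/g](S)) → 2
  ρ[c/e]((T ⋈[f=b] ρ[d/g](S))) → 2
  π[h,f](ρ[c/e]((T ⋈[f=b] ρ[d/g](S)))) → 2
  σ[f<5](π[h,f](ρ[c/e]((T ⋈[f=b] ρ[d/g](S))))) → 2
E2 subexpression sizes:
  S → 5
  ρ[d/g](S) → 5
  T → 6
  (ρ[d/g](S) ⋈[b=f] T) → 2
  π[f,e,d,h,b]((ρ[d/g](S) ⋈[b=f] T)) → 2
  ρ[c/e](π[f,e,d,h,b]((ρ[d/g](S) ⋈[b=f] T))) → 2
  π[h,f](ρ[c/e](π[f,e,d,h,b]((ρ[d/g](S) ⋈[b=f] T)))) → 2
  σ[f<5](π[h,f](ρ[c/e](π[f,e,d,h,b]((ρ[d/g](S) ⋈[b=f] T))))) → 2

E1 and E2 produce the same multiset:
h | f
2 | 4
3 | 4

yes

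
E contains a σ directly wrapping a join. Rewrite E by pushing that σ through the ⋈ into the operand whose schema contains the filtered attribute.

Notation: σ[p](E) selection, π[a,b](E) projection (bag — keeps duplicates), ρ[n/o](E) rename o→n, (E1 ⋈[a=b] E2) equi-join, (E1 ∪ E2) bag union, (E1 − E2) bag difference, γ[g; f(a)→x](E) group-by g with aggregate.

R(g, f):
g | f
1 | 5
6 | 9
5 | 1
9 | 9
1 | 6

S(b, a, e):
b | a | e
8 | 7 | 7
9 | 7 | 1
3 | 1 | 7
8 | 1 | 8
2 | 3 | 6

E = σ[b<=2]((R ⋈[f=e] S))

σ filters on b, owned by the right side.
E' = (R ⋈[f=e] σ[b<=2](S))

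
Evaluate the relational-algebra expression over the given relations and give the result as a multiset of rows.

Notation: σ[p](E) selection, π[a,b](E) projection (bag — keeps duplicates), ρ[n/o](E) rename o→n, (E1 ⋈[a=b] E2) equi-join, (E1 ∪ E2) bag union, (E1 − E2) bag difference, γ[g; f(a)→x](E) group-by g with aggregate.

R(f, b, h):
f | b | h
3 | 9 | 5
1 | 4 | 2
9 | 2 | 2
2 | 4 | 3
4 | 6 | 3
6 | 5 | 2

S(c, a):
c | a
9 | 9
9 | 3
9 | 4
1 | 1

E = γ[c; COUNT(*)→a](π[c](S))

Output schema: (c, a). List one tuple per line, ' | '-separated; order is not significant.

Stepwise |·|:
  S → 4
  π[c](S) → 4
  γ[c; COUNT(*)→a](π[c](S)) → 2

== RESULT ==
c | a
1 | 1
9 | 3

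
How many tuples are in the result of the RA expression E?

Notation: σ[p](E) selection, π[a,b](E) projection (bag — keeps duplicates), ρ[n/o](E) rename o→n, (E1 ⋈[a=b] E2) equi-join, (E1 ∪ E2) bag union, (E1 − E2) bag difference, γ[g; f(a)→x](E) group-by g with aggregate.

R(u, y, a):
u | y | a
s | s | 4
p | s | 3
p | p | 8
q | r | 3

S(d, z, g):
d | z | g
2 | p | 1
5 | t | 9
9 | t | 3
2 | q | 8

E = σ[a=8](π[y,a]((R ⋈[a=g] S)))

Per-node cardinality:
  R → 4
  S → 4
  (R ⋈[a=g] S) → 3
  π[y,a]((R ⋈[a=g] S)) → 3
  σ[a=8](π[y,a]((R ⋈[a=g] S))) → 1

|E| = 1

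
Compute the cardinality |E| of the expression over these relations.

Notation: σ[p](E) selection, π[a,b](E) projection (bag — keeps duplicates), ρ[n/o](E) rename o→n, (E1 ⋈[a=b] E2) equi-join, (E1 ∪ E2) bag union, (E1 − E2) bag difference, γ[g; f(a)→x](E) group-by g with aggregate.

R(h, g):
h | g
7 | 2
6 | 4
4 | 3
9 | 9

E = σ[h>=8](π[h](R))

Stepwise |·|:
  R → 4
  π[h](R) → 4
  σ[h>=8](π[h](R)) → 1

|E| = 1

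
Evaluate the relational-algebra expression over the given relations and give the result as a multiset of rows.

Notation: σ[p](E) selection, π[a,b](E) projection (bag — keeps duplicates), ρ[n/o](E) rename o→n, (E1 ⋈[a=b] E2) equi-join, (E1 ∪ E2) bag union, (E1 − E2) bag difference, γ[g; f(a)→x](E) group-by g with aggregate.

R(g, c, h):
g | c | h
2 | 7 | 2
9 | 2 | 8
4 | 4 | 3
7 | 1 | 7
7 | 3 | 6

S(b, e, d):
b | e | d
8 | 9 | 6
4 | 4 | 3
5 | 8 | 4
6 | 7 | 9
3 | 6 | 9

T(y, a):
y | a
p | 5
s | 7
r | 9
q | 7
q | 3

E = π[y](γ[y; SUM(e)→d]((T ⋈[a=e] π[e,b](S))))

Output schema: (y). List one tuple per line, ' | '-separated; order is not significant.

Per-node cardinality:
  T → 5
  S → 5
  π[e,b](S) → 5
  (T ⋈[a=e] π[e,b](S)) → 3
  γ[y; SUM(e)→d]((T ⋈[a=e] π[e,b](S))) → 3
  π[y](γ[y; SUM(e)→d]((T ⋈[a=e] π[e,b](S)))) → 3

== RESULT ==
y
q
r
s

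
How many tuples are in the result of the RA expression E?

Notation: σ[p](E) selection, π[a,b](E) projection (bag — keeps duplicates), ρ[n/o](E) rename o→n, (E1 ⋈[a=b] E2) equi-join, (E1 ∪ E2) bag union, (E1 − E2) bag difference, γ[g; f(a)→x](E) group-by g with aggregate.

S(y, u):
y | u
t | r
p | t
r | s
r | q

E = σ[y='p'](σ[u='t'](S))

Row counts bottom-up:
  S → 4
  σ[u='t'](S) → 1
  σ[y='p'](σ[u='t'](S)) → 1

|E| = 1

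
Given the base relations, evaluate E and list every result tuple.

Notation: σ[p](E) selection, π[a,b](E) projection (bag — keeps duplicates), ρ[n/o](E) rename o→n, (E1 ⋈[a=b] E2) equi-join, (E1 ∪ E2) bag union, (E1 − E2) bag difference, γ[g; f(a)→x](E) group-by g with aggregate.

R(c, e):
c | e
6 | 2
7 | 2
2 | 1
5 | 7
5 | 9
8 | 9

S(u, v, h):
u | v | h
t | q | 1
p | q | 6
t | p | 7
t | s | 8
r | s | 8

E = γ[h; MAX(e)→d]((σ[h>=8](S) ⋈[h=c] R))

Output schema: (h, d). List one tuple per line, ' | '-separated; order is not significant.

Stepwise |·|:
  S → 5
  σ[h>=8](S) → 2
  R → 6
  (σ[h>=8](S) ⋈[h=c] R) → 2
  γ[h; MAX(e)→d]((σ[h>=8](S) ⋈[h=c] R)) → 1

== RESULT ==
h | d
8 | 9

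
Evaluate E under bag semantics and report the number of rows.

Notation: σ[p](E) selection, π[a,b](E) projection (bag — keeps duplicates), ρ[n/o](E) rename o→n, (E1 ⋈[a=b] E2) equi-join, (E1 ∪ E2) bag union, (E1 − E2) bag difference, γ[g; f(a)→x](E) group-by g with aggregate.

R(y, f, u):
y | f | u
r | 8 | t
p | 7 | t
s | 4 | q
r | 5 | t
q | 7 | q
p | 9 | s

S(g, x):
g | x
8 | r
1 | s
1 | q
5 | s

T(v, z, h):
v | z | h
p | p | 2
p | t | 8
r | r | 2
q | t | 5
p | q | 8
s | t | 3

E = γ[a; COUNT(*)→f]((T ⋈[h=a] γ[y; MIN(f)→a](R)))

Row counts bottom-up:
  T → 6
  R → 6
  γ[y; MIN(f)→a](R) → 4
  (T ⋈[h=a] γ[y; MIN(f)→a](R)) → 1
  γ[a; COUNT(*)→f]((T ⋈[h=a] γ[y; MIN(f)→a](R))) → 1

|E| = 1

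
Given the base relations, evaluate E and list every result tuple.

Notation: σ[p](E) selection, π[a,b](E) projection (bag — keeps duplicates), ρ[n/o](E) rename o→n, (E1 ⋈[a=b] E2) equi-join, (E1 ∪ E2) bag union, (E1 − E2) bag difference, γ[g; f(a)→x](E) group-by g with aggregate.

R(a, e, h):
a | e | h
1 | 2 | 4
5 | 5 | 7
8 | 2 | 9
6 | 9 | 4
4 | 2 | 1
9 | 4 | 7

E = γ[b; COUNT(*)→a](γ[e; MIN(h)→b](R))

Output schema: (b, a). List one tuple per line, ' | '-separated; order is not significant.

Row counts bottom-up:
  R → 6
  γ[e; MIN(h)→b](R) → 4
  γ[b; COUNT(*)→a](γ[e; MIN(h)→b](R)) → 3

== RESULT ==
b | a
1 | 1
4 | 1
7 | 2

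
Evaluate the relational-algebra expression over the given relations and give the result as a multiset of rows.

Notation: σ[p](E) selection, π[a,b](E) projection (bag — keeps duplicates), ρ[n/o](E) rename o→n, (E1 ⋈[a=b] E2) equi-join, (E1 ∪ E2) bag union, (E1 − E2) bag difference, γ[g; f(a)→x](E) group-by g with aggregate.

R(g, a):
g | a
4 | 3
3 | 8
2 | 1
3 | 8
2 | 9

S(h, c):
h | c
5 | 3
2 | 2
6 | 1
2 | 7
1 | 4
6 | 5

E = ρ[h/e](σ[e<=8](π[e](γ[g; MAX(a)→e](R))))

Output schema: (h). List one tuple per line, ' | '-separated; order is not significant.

Subexpression sizes:
  R → 5
  γ[g; MAX(a)→e](R) → 3
  π[e](γ[g; MAX(a)→e](R)) → 3
  σ[e<=8](π[e](γ[g; MAX(a)→e](R))) → 2
  ρ[h/e](σ[e<=8](π[e](γ[g; MAX(a)→e](R)))) → 2

== RESULT ==
h
3
8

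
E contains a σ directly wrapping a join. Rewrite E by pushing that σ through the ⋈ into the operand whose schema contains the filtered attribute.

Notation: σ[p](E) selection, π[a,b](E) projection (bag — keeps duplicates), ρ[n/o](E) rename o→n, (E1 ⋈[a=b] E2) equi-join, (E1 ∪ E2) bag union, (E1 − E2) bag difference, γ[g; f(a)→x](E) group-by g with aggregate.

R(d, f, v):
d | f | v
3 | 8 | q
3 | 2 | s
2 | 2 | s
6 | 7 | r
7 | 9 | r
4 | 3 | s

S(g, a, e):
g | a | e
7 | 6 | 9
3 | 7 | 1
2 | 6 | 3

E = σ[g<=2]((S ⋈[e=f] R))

σ filters on g, owned by the left side.
E' = (σ[g<=2](S) ⋈[e=f] R)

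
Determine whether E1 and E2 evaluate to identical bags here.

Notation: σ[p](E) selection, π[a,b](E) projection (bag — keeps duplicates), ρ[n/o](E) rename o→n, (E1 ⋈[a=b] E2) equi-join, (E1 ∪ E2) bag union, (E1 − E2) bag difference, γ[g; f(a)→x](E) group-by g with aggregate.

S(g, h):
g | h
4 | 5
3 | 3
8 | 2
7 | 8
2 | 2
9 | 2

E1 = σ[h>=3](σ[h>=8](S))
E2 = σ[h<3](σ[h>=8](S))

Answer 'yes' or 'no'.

E1 row counts bottom-up:
  S → 6
  σ[h>=8](S) → 1
  σ[h>=3](σ[h>=8](S)) → 1
E2 row counts bottom-up:
  S → 6
  σ[h>=8](S) → 1
  σ[h<3](σ[h>=8](S)) → 0

E1 result:
g | h
7 | 8
E2 result:
g | h
(0 rows)
Witness: (7, 8) appears 1× in E1 but 0× in E2.

no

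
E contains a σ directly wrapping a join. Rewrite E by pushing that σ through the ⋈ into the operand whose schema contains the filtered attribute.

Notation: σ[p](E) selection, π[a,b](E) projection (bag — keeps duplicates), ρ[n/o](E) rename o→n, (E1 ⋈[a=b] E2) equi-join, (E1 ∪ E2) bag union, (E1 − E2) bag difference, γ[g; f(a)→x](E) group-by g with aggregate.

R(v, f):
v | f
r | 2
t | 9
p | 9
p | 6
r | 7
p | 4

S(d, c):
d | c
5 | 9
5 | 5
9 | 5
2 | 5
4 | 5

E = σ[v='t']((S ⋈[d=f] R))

σ filters on v, owned by the right side.
E' = (S ⋈[d=f] σ[v='t'](R))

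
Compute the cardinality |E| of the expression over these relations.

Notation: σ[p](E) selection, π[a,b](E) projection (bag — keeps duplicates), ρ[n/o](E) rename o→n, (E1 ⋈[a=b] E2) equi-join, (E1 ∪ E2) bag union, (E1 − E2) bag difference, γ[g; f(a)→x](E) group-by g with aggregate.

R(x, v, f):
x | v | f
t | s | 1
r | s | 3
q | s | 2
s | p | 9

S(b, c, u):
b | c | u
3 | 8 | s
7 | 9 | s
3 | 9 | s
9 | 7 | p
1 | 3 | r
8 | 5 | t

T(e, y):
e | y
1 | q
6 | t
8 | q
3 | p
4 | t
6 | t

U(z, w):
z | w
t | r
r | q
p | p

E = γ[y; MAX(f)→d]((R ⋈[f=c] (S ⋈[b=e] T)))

Subexpression sizes:
  R → 4
  S → 6
  T → 6
  (S ⋈[b=e] T) → 4
  (R ⋈[f=c] (S ⋈[b=e] T)) → 2
  γ[y; MAX(f)→d]((R ⋈[f=c] (S ⋈[b=e] T))) → 2

|E| = 2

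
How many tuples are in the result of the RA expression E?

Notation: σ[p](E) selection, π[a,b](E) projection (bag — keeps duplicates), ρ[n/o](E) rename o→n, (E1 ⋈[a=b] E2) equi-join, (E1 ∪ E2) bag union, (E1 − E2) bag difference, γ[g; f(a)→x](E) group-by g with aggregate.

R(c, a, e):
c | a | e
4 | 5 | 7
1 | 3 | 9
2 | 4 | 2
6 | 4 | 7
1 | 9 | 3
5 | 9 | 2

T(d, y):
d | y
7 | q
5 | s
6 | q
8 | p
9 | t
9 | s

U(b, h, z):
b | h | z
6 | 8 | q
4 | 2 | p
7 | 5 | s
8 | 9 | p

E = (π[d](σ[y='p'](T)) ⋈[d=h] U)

Stepwise |·|:
  T → 6
  σ[y='p'](T) → 1
  π[d](σ[y='p'](T)) → 1
  U → 4
  (π[d](σ[y='p'](T)) ⋈[d=h] U) → 1

|E| = 1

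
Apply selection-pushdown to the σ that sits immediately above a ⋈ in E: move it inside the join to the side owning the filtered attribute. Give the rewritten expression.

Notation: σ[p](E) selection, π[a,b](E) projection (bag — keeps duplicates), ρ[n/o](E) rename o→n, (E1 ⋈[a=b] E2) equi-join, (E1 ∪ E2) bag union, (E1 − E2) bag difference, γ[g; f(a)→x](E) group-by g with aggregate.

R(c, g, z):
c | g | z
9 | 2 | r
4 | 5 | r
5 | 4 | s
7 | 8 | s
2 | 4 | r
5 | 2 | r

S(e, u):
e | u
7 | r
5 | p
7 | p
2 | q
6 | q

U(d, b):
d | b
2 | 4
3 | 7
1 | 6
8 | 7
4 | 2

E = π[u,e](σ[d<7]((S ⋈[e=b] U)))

σ filters on d, owned by the right side.
E' = π[u,e]((S ⋈[e=b] σ[d<7](U)))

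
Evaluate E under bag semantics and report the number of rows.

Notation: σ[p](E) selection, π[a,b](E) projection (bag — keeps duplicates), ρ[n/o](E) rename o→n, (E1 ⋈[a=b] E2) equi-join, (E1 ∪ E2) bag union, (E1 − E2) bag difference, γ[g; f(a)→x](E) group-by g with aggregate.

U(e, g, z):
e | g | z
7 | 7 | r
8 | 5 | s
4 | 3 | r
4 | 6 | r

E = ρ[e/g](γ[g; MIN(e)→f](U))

Stepwise |·|:
  U → 4
  γ[g; MIN(e)→f](U) → 4
  ρ[e/g](γ[g; MIN(e)→f](U)) → 4

|E| = 4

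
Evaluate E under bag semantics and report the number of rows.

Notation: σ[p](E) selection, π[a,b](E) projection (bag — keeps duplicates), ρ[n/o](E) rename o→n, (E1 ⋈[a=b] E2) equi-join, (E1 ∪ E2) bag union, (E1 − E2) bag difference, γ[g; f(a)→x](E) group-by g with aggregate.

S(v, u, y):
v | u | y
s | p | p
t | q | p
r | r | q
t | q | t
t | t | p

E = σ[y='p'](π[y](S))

Per-node cardinality:
  S → 5
  π[y](S) → 5
  σ[y='p'](π[y](S)) → 3

|E| = 3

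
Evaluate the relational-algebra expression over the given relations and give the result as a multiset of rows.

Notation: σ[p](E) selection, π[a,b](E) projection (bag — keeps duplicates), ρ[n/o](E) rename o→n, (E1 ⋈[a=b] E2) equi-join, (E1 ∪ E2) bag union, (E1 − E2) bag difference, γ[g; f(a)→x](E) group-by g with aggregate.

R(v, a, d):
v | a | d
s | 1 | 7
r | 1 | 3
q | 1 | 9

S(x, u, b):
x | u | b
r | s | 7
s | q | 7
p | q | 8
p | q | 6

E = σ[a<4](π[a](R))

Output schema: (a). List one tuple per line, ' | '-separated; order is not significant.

Stepwise |·|:
  R → 3
  π[a](R) → 3
  σ[a<4](π[a](R)) → 3

== RESULT ==
a
1
1
1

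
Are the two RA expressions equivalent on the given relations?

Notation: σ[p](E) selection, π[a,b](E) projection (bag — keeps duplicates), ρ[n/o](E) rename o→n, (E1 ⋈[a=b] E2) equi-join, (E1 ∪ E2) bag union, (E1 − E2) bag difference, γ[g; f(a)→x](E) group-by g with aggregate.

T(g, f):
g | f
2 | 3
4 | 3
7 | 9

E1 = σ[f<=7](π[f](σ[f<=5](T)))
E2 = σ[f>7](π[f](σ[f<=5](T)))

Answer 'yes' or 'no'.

E1 per-node cardinality:
  T → 3
  σ[f<=5](T) → 2
  π[f](σ[f<=5](T)) → 2
  σ[f<=7](π[f](σ[f<=5](T))) → 2
E2 per-node cardinality:
  T → 3
  σ[f<=5](T) → 2
  π[f](σ[f<=5](T)) → 2
  σ[f>7](π[f](σ[f<=5](T))) → 0

E1 result:
f
3
3
E2 result:
f
(0 rows)
Witness: (3,) appears 2× in E1 but 0× in E2.

no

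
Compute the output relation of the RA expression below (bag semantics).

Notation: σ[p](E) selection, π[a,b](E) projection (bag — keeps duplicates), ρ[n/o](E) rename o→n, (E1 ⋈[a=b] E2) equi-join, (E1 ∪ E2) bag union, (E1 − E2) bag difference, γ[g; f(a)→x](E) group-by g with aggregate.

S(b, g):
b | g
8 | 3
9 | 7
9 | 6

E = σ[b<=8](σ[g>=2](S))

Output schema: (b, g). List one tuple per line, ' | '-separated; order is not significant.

Per-node cardinality:
  S → 3
  σ[g>=2](S) → 3
  σ[b<=8](σ[g>=2](S)) → 1

== RESULT ==
b | g
8 | 3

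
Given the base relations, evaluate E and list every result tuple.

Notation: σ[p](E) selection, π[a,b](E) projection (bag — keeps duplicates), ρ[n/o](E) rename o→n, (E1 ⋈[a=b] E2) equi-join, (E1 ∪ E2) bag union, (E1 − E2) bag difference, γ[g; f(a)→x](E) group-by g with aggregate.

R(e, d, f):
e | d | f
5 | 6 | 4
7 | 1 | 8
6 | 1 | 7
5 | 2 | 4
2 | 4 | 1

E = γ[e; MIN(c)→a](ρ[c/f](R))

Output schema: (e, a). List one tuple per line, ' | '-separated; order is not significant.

Stepwise |·|:
  R → 5
  ρ[c/f](R) → 5
  γ[e; MIN(c)→a](ρ[c/f](R)) → 4

== RESULT ==
e | a
2 | 1
5 | 4
6 | 7
7 | 8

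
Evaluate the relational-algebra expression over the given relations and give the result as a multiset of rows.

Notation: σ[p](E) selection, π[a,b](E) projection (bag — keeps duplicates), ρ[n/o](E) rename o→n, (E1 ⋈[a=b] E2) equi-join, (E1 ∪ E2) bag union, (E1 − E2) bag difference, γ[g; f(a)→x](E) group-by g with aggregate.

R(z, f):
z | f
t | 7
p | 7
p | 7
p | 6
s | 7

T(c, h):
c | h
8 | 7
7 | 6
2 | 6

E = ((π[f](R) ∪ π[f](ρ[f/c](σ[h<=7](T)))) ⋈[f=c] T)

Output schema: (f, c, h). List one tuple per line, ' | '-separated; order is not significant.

Row counts bottom-up:
  R → 5
  π[f](R) → 5
  T → 3
  σ[h<=7](T) → 3
  ρ[f/c](σ[h<=7](T)) → 3
  π[f](ρ[f/c](σ[h<=7](T))) → 3
  (π[f](R) ∪ π[f](ρ[f/c](σ[h<=7](T)))) → 8
  T → 3
  ((π[f](R) ∪ π[f](ρ[f/c](σ[h<=7](T)))) ⋈[f=c] T) → 7

== RESULT ==
f | c | h
2 | 2 | 6
7 | 7 | 6
7 | 7 | 6
7 | 7 | 6
7 | 7 | 6
7 | 7 | 6
8 | 8 | 7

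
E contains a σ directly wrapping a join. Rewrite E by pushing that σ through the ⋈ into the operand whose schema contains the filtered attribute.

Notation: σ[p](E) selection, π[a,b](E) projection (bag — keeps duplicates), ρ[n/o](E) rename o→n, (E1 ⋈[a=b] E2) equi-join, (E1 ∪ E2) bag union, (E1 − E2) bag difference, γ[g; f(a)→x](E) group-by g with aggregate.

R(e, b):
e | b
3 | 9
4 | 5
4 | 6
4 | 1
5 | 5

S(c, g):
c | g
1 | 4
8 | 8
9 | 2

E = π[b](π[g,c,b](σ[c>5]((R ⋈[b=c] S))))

σ filters on c, owned by the right side.
E' = π[b](π[g,c,b]((R ⋈[b=c] σ[c>5](S))))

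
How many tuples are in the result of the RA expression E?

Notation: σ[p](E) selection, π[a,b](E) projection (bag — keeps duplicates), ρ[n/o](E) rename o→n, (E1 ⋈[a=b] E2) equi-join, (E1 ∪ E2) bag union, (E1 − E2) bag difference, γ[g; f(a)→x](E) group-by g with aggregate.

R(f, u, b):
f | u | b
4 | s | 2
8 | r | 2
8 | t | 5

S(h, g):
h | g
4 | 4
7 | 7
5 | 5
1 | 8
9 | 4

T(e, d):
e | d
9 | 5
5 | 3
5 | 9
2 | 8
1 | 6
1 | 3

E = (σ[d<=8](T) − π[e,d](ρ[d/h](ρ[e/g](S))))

Per-node cardinality:
  T → 6
  σ[d<=8](T) → 5
  S → 5
  ρ[e/g](S) → 5
  ρ[d/h](ρ[e/g](S)) → 5
  π[e,d](ρ[d/h](ρ[e/g](S))) → 5
  (σ[d<=8](T) − π[e,d](ρ[d/h](ρ[e/g](S)))) → 5

|E| = 5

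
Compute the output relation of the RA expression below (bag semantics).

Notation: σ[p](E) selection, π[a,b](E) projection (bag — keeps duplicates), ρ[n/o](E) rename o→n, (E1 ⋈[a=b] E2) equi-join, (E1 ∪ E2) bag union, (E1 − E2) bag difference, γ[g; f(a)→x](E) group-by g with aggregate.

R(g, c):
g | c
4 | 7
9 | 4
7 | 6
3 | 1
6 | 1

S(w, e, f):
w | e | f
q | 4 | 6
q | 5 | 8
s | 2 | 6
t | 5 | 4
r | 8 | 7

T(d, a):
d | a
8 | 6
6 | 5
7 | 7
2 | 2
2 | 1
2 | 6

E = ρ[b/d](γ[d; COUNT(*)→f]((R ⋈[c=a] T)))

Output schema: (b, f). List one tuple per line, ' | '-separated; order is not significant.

Per-node cardinality:
  R → 5
  T → 6
  (R ⋈[c=a] T) → 5
  γ[d; COUNT(*)→f]((R ⋈[c=a] T)) → 3
  ρ[b/d](γ[d; COUNT(*)→f]((R ⋈[c=a] T))) → 3

== RESULT ==
b | f
2 | 3
7 | 1
8 | 1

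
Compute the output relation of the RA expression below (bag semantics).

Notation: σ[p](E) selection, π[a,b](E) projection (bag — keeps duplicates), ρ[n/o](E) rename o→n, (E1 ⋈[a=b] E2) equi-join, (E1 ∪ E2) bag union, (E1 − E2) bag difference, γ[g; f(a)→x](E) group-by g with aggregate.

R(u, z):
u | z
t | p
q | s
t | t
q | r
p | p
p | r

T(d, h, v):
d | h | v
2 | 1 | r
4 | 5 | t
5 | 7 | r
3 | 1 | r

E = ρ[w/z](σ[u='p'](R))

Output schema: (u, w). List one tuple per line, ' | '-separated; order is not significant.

Row counts bottom-up:
  R → 6
  σ[u='p'](R) → 2
  ρ[w/z](σ[u='p'](R)) → 2

== RESULT ==
u | w
p | p
p | r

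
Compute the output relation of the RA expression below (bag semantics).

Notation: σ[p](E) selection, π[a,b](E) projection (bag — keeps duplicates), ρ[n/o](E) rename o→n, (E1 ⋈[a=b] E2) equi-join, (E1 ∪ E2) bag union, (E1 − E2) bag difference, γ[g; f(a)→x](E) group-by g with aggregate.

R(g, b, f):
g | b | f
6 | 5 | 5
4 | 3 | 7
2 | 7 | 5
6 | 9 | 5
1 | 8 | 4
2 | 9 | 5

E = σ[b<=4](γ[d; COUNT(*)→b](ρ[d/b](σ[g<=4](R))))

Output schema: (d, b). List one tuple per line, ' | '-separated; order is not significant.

Row counts bottom-up:
  R → 6
  σ[g<=4](R) → 4
  ρ[d/b](σ[g<=4](R)) → 4
  γ[d; COUNT(*)→b](ρ[d/b](σ[g<=4](R))) → 4
  σ[b<=4](γ[d; COUNT(*)→b](ρ[d/b](σ[g<=4](R)))) → 4

== RESULT ==
d | b
3 | 1
7 | 1
8 | 1
9 | 1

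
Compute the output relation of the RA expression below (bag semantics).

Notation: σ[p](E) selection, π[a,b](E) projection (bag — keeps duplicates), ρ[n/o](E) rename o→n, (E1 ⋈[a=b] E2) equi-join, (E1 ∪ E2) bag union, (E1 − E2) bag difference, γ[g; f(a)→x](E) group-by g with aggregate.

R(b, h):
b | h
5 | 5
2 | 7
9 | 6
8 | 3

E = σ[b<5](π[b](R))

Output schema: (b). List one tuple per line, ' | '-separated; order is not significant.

Per-node cardinality:
  R → 4
  π[b](R) → 4
  σ[b<5](π[b](R)) → 1

== RESULT ==
b
2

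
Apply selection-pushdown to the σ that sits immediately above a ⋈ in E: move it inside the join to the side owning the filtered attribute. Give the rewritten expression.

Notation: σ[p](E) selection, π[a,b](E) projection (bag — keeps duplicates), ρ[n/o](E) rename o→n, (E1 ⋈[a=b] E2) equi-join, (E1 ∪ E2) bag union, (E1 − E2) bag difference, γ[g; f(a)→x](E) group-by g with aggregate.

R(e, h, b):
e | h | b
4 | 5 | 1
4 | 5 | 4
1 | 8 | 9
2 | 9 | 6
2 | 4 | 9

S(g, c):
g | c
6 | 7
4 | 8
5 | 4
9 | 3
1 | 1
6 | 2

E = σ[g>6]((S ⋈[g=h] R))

σ filters on g, owned by the left side.
E' = (σ[g>6](S) ⋈[g=h] R)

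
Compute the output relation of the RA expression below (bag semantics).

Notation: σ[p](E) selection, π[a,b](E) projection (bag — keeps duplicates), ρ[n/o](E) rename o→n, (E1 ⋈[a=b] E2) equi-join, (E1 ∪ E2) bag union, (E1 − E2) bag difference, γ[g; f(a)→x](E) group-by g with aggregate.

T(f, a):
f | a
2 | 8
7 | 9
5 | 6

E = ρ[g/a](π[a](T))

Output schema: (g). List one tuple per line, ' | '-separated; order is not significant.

Per-node cardinality:
  T → 3
  π[a](T) → 3
  ρ[g/a](π[a](T)) → 3

== RESULT ==
g
6
8
9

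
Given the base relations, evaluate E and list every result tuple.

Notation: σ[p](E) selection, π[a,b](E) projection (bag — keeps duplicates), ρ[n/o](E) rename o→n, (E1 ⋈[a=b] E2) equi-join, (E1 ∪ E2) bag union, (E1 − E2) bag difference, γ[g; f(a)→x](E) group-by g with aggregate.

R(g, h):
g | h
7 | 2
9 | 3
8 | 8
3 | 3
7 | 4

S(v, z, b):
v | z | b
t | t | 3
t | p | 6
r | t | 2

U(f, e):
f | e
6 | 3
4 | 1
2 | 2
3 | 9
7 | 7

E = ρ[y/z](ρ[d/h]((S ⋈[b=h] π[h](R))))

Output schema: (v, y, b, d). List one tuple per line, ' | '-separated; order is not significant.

Stepwise |·|:
  S → 3
  R → 5
  π[h](R) → 5
  (S ⋈[b=h] π[h](R)) → 3
  ρ[d/h]((S ⋈[b=h] π[h](R))) → 3
  ρ[y/z](ρ[d/h]((S ⋈[b=h] π[h](R)))) → 3

== RESULT ==
v | y | b | d
r | t | 2 | 2
t | t | 3 | 3
t | t | 3 | 3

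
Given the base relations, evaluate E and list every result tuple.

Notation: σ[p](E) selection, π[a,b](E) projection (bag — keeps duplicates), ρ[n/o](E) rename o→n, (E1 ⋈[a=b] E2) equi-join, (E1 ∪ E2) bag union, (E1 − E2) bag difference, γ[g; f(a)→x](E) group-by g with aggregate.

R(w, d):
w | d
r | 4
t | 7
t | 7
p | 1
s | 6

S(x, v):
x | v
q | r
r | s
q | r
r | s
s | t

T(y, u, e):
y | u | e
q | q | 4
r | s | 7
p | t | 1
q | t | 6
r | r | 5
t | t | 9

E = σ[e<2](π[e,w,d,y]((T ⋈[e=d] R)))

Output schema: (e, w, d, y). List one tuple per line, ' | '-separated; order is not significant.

Subexpression sizes:
  T → 6
  R → 5
  (T ⋈[e=d] R) → 5
  π[e,w,d,y]((T ⋈[e=d] R)) → 5
  σ[e<2](π[e,w,d,y]((T ⋈[e=d] R))) → 1

== RESULT ==
e | w | d | y
1 | p | 1 | p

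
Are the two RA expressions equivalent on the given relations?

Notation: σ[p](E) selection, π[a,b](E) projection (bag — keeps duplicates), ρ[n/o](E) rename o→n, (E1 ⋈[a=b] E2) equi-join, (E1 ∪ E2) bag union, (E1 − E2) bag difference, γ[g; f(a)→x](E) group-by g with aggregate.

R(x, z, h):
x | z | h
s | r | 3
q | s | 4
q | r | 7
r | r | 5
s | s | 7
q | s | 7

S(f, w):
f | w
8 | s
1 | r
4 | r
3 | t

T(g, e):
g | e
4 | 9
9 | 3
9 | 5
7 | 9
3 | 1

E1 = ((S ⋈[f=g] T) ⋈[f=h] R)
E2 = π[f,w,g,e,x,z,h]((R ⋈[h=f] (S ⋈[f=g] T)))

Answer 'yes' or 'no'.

E1 subexpression sizes:
  S → 4
  T → 5
  (S ⋈[f=g] T) → 2
  R → 6
  ((S ⋈[f=g] T) ⋈[f=h] R) → 2
E2 subexpression sizes:
  R → 6
  S → 4
  T → 5
  (S ⋈[f=g] T) → 2
  (R ⋈[h=f] (S ⋈[f=g] T)) → 2
  π[f,w,g,e,x,z,h]((R ⋈[h=f] (S ⋈[f=g] T))) → 2

E1 and E2 produce the same multiset:
f | w | g | e | x | z | h
3 | t | 3 | 1 | s | r | 3
4 | r | 4 | 9 | q | s | 4

yes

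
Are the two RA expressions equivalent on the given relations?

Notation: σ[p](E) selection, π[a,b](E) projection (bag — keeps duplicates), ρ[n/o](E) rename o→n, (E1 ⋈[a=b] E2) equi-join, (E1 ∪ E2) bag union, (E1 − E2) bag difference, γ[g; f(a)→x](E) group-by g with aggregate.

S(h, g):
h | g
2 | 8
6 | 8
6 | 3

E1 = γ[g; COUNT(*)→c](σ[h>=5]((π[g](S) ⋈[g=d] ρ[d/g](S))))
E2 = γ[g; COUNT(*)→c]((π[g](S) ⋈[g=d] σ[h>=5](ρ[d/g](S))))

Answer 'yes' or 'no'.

E1 row counts bottom-up:
  S → 3
  π[g](S) → 3
  S → 3
  ρ[d/g](S) → 3
  (π[g](S) ⋈[g=d] ρ[d/g](S)) → 5
  σ[h>=5]((π[g](S) ⋈[g=d] ρ[d/g](S))) → 3
  γ[g; COUNT(*)→c](σ[h>=5]((π[g](S) ⋈[g=d] ρ[d/g](S)))) → 2
E2 row counts bottom-up:
  S → 3
  π[g](S) → 3
  S → 3
  ρ[d/g](S) → 3
  σ[h>=5](ρ[d/g](S)) → 2
  (π[g](S) ⋈[g=d] σ[h>=5](ρ[d/g](S))) → 3
  γ[g; COUNT(*)→c]((π[g](S) ⋈[g=d] σ[h>=5](ρ[d/g](S)))) → 2

E1 and E2 produce the same multiset:
g | c
3 | 1
8 | 2

yes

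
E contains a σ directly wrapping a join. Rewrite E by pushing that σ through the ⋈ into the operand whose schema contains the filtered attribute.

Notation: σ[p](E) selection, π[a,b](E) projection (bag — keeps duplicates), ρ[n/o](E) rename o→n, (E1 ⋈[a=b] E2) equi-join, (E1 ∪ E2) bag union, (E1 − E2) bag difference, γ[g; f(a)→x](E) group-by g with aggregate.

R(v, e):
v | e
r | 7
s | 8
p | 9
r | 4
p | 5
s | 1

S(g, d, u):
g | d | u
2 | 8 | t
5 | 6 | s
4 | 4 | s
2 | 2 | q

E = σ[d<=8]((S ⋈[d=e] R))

σ filters on d, owned by the left side.
E' = (σ[d<=8](S) ⋈[d=e] R)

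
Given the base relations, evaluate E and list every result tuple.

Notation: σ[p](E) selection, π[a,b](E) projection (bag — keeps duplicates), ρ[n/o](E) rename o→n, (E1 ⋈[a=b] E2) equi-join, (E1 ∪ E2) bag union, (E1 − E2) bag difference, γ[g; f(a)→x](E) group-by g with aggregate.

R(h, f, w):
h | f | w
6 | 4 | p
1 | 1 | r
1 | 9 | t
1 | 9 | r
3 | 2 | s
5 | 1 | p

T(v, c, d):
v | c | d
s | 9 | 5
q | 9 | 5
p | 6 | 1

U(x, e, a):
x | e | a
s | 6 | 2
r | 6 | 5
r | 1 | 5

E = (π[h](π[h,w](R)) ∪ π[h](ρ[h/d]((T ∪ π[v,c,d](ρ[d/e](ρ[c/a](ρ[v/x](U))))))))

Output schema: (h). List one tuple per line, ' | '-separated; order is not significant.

Row counts bottom-up:
  R → 6
  π[h,w](R) → 6
  π[h](π[h,w](R)) → 6
  T → 3
  U → 3
  ρ[v/x](U) → 3
  ρ[c/a](ρ[v/x](U)) → 3
  ρ[d/e](ρ[c/a](ρ[v/x](U))) → 3
  π[v,c,d](ρ[d/e](ρ[c/a](ρ[v/x](U)))) → 3
  (T ∪ π[v,c,d](ρ[d/e](ρ[c/a](ρ[v/x](U))))) → 6
  ρ[h/d]((T ∪ π[v,c,d](ρ[d/e](ρ[c/a](ρ[v/x](U)))))) → 6
  π[h](ρ[h/d]((T ∪ π[v,c,d](ρ[d/e](ρ[c/a](ρ[v/x](U))))))) → 6
  (π[h](π[h,w](R)) ∪ π[h](ρ[h/d]((T ∪ π[v,c,d](ρ[d/e](ρ[c/a](ρ[v/x](U)))))))) → 12

== RESULT ==
h
1
1
1
1
1
3
5
5
5
6
6
6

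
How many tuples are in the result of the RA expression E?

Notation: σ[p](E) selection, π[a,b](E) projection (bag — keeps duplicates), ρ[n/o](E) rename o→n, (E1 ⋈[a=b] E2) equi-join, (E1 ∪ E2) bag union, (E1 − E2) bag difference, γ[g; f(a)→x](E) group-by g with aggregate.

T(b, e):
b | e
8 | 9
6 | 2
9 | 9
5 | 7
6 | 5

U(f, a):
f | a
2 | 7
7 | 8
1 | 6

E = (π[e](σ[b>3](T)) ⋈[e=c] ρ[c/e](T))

Per-node cardinality:
  T → 5
  σ[b>3](T) → 5
  π[e](σ[b>3](T)) → 5
  T → 5
  ρ[c/e](T) → 5
  (π[e](σ[b>3](T)) ⋈[e=c] ρ[c/e](T)) → 7

|E| = 7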